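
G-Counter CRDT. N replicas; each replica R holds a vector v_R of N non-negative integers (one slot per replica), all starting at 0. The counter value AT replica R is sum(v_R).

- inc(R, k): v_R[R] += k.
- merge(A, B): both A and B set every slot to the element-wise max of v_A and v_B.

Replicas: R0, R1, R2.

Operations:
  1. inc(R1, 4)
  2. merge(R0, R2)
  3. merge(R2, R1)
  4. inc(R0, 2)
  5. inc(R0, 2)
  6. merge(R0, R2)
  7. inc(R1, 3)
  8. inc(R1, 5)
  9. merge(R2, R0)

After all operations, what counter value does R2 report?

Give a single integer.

Answer: 8

Derivation:
Op 1: inc R1 by 4 -> R1=(0,4,0) value=4
Op 2: merge R0<->R2 -> R0=(0,0,0) R2=(0,0,0)
Op 3: merge R2<->R1 -> R2=(0,4,0) R1=(0,4,0)
Op 4: inc R0 by 2 -> R0=(2,0,0) value=2
Op 5: inc R0 by 2 -> R0=(4,0,0) value=4
Op 6: merge R0<->R2 -> R0=(4,4,0) R2=(4,4,0)
Op 7: inc R1 by 3 -> R1=(0,7,0) value=7
Op 8: inc R1 by 5 -> R1=(0,12,0) value=12
Op 9: merge R2<->R0 -> R2=(4,4,0) R0=(4,4,0)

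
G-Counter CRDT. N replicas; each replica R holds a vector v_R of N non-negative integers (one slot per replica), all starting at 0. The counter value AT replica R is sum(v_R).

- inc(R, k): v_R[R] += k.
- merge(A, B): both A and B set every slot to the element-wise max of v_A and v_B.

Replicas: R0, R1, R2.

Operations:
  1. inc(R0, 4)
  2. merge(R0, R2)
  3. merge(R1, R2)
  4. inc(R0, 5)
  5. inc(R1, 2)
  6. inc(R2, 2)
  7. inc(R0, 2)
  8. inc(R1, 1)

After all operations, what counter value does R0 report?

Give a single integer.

Op 1: inc R0 by 4 -> R0=(4,0,0) value=4
Op 2: merge R0<->R2 -> R0=(4,0,0) R2=(4,0,0)
Op 3: merge R1<->R2 -> R1=(4,0,0) R2=(4,0,0)
Op 4: inc R0 by 5 -> R0=(9,0,0) value=9
Op 5: inc R1 by 2 -> R1=(4,2,0) value=6
Op 6: inc R2 by 2 -> R2=(4,0,2) value=6
Op 7: inc R0 by 2 -> R0=(11,0,0) value=11
Op 8: inc R1 by 1 -> R1=(4,3,0) value=7

Answer: 11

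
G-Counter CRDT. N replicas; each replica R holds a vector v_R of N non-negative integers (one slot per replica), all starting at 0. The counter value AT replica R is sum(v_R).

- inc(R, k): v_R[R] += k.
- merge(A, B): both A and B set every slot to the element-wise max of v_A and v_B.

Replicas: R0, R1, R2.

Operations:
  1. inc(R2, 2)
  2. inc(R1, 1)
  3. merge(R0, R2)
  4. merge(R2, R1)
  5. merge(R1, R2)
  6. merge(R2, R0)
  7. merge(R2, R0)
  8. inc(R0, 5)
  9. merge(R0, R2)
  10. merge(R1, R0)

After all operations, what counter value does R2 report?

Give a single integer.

Op 1: inc R2 by 2 -> R2=(0,0,2) value=2
Op 2: inc R1 by 1 -> R1=(0,1,0) value=1
Op 3: merge R0<->R2 -> R0=(0,0,2) R2=(0,0,2)
Op 4: merge R2<->R1 -> R2=(0,1,2) R1=(0,1,2)
Op 5: merge R1<->R2 -> R1=(0,1,2) R2=(0,1,2)
Op 6: merge R2<->R0 -> R2=(0,1,2) R0=(0,1,2)
Op 7: merge R2<->R0 -> R2=(0,1,2) R0=(0,1,2)
Op 8: inc R0 by 5 -> R0=(5,1,2) value=8
Op 9: merge R0<->R2 -> R0=(5,1,2) R2=(5,1,2)
Op 10: merge R1<->R0 -> R1=(5,1,2) R0=(5,1,2)

Answer: 8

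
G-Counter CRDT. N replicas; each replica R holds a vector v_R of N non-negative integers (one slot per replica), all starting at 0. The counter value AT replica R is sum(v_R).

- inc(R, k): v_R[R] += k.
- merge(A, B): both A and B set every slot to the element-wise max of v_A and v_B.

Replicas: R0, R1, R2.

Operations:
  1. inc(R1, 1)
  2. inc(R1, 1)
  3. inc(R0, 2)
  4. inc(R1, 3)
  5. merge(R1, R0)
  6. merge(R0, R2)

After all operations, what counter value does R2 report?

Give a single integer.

Op 1: inc R1 by 1 -> R1=(0,1,0) value=1
Op 2: inc R1 by 1 -> R1=(0,2,0) value=2
Op 3: inc R0 by 2 -> R0=(2,0,0) value=2
Op 4: inc R1 by 3 -> R1=(0,5,0) value=5
Op 5: merge R1<->R0 -> R1=(2,5,0) R0=(2,5,0)
Op 6: merge R0<->R2 -> R0=(2,5,0) R2=(2,5,0)

Answer: 7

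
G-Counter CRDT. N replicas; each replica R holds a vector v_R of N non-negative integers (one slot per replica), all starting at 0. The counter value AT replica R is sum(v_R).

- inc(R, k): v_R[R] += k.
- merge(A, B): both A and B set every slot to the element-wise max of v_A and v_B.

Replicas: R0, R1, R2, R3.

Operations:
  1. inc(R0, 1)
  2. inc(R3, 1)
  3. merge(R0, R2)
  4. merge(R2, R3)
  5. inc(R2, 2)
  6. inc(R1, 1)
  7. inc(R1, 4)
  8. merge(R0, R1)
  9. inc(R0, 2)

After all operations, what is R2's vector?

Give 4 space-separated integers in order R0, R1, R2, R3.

Answer: 1 0 2 1

Derivation:
Op 1: inc R0 by 1 -> R0=(1,0,0,0) value=1
Op 2: inc R3 by 1 -> R3=(0,0,0,1) value=1
Op 3: merge R0<->R2 -> R0=(1,0,0,0) R2=(1,0,0,0)
Op 4: merge R2<->R3 -> R2=(1,0,0,1) R3=(1,0,0,1)
Op 5: inc R2 by 2 -> R2=(1,0,2,1) value=4
Op 6: inc R1 by 1 -> R1=(0,1,0,0) value=1
Op 7: inc R1 by 4 -> R1=(0,5,0,0) value=5
Op 8: merge R0<->R1 -> R0=(1,5,0,0) R1=(1,5,0,0)
Op 9: inc R0 by 2 -> R0=(3,5,0,0) value=8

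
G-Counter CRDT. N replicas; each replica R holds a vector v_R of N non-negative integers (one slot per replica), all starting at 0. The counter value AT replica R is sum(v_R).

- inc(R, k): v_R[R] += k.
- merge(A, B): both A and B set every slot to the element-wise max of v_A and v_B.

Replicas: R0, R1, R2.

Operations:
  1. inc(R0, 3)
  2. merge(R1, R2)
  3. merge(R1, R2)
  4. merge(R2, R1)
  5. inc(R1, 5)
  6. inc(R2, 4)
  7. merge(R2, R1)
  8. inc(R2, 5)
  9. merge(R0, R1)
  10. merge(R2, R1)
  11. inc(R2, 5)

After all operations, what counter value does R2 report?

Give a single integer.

Answer: 22

Derivation:
Op 1: inc R0 by 3 -> R0=(3,0,0) value=3
Op 2: merge R1<->R2 -> R1=(0,0,0) R2=(0,0,0)
Op 3: merge R1<->R2 -> R1=(0,0,0) R2=(0,0,0)
Op 4: merge R2<->R1 -> R2=(0,0,0) R1=(0,0,0)
Op 5: inc R1 by 5 -> R1=(0,5,0) value=5
Op 6: inc R2 by 4 -> R2=(0,0,4) value=4
Op 7: merge R2<->R1 -> R2=(0,5,4) R1=(0,5,4)
Op 8: inc R2 by 5 -> R2=(0,5,9) value=14
Op 9: merge R0<->R1 -> R0=(3,5,4) R1=(3,5,4)
Op 10: merge R2<->R1 -> R2=(3,5,9) R1=(3,5,9)
Op 11: inc R2 by 5 -> R2=(3,5,14) value=22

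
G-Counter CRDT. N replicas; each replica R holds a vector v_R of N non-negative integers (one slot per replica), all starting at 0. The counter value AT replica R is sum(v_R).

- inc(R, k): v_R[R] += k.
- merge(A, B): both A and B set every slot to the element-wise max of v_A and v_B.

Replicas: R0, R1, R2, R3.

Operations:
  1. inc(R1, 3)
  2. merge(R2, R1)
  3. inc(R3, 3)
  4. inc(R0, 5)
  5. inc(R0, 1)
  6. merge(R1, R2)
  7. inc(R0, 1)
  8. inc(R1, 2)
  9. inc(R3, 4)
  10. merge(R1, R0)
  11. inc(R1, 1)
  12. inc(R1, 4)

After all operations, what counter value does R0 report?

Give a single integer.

Answer: 12

Derivation:
Op 1: inc R1 by 3 -> R1=(0,3,0,0) value=3
Op 2: merge R2<->R1 -> R2=(0,3,0,0) R1=(0,3,0,0)
Op 3: inc R3 by 3 -> R3=(0,0,0,3) value=3
Op 4: inc R0 by 5 -> R0=(5,0,0,0) value=5
Op 5: inc R0 by 1 -> R0=(6,0,0,0) value=6
Op 6: merge R1<->R2 -> R1=(0,3,0,0) R2=(0,3,0,0)
Op 7: inc R0 by 1 -> R0=(7,0,0,0) value=7
Op 8: inc R1 by 2 -> R1=(0,5,0,0) value=5
Op 9: inc R3 by 4 -> R3=(0,0,0,7) value=7
Op 10: merge R1<->R0 -> R1=(7,5,0,0) R0=(7,5,0,0)
Op 11: inc R1 by 1 -> R1=(7,6,0,0) value=13
Op 12: inc R1 by 4 -> R1=(7,10,0,0) value=17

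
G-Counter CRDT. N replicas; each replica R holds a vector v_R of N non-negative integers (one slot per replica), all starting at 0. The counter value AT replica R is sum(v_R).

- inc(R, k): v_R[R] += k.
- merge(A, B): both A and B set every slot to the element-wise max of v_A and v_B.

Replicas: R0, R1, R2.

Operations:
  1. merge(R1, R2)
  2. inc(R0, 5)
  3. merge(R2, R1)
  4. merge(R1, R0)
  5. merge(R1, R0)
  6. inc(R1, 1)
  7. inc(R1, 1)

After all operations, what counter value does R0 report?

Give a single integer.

Answer: 5

Derivation:
Op 1: merge R1<->R2 -> R1=(0,0,0) R2=(0,0,0)
Op 2: inc R0 by 5 -> R0=(5,0,0) value=5
Op 3: merge R2<->R1 -> R2=(0,0,0) R1=(0,0,0)
Op 4: merge R1<->R0 -> R1=(5,0,0) R0=(5,0,0)
Op 5: merge R1<->R0 -> R1=(5,0,0) R0=(5,0,0)
Op 6: inc R1 by 1 -> R1=(5,1,0) value=6
Op 7: inc R1 by 1 -> R1=(5,2,0) value=7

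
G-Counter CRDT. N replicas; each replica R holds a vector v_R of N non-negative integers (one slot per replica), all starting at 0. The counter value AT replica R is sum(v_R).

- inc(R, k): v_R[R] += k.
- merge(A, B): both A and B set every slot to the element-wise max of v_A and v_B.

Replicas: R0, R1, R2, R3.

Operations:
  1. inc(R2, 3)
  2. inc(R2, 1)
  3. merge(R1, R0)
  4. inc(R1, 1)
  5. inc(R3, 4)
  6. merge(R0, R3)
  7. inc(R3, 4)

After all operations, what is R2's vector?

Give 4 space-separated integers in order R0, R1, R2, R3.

Answer: 0 0 4 0

Derivation:
Op 1: inc R2 by 3 -> R2=(0,0,3,0) value=3
Op 2: inc R2 by 1 -> R2=(0,0,4,0) value=4
Op 3: merge R1<->R0 -> R1=(0,0,0,0) R0=(0,0,0,0)
Op 4: inc R1 by 1 -> R1=(0,1,0,0) value=1
Op 5: inc R3 by 4 -> R3=(0,0,0,4) value=4
Op 6: merge R0<->R3 -> R0=(0,0,0,4) R3=(0,0,0,4)
Op 7: inc R3 by 4 -> R3=(0,0,0,8) value=8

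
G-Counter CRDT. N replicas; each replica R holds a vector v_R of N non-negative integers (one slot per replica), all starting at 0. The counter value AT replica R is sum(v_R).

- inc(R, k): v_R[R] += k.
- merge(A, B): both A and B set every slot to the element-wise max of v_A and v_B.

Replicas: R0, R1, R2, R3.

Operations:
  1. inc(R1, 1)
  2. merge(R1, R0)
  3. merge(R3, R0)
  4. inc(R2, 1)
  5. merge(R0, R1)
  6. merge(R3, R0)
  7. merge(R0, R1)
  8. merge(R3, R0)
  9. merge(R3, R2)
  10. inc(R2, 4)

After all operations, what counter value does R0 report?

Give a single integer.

Answer: 1

Derivation:
Op 1: inc R1 by 1 -> R1=(0,1,0,0) value=1
Op 2: merge R1<->R0 -> R1=(0,1,0,0) R0=(0,1,0,0)
Op 3: merge R3<->R0 -> R3=(0,1,0,0) R0=(0,1,0,0)
Op 4: inc R2 by 1 -> R2=(0,0,1,0) value=1
Op 5: merge R0<->R1 -> R0=(0,1,0,0) R1=(0,1,0,0)
Op 6: merge R3<->R0 -> R3=(0,1,0,0) R0=(0,1,0,0)
Op 7: merge R0<->R1 -> R0=(0,1,0,0) R1=(0,1,0,0)
Op 8: merge R3<->R0 -> R3=(0,1,0,0) R0=(0,1,0,0)
Op 9: merge R3<->R2 -> R3=(0,1,1,0) R2=(0,1,1,0)
Op 10: inc R2 by 4 -> R2=(0,1,5,0) value=6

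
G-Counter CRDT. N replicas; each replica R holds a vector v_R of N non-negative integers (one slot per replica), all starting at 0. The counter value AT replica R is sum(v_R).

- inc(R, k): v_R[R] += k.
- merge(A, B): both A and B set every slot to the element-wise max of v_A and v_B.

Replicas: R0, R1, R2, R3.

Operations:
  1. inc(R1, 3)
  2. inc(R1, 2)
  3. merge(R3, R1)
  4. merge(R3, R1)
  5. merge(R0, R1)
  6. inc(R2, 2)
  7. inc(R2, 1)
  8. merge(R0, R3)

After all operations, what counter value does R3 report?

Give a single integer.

Answer: 5

Derivation:
Op 1: inc R1 by 3 -> R1=(0,3,0,0) value=3
Op 2: inc R1 by 2 -> R1=(0,5,0,0) value=5
Op 3: merge R3<->R1 -> R3=(0,5,0,0) R1=(0,5,0,0)
Op 4: merge R3<->R1 -> R3=(0,5,0,0) R1=(0,5,0,0)
Op 5: merge R0<->R1 -> R0=(0,5,0,0) R1=(0,5,0,0)
Op 6: inc R2 by 2 -> R2=(0,0,2,0) value=2
Op 7: inc R2 by 1 -> R2=(0,0,3,0) value=3
Op 8: merge R0<->R3 -> R0=(0,5,0,0) R3=(0,5,0,0)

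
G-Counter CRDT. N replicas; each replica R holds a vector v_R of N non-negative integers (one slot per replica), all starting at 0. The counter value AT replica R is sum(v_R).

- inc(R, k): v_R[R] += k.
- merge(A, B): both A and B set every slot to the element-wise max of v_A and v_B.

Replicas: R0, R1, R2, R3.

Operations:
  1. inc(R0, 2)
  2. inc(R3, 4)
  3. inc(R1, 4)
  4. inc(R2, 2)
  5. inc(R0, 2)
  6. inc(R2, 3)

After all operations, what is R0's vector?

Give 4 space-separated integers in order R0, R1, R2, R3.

Op 1: inc R0 by 2 -> R0=(2,0,0,0) value=2
Op 2: inc R3 by 4 -> R3=(0,0,0,4) value=4
Op 3: inc R1 by 4 -> R1=(0,4,0,0) value=4
Op 4: inc R2 by 2 -> R2=(0,0,2,0) value=2
Op 5: inc R0 by 2 -> R0=(4,0,0,0) value=4
Op 6: inc R2 by 3 -> R2=(0,0,5,0) value=5

Answer: 4 0 0 0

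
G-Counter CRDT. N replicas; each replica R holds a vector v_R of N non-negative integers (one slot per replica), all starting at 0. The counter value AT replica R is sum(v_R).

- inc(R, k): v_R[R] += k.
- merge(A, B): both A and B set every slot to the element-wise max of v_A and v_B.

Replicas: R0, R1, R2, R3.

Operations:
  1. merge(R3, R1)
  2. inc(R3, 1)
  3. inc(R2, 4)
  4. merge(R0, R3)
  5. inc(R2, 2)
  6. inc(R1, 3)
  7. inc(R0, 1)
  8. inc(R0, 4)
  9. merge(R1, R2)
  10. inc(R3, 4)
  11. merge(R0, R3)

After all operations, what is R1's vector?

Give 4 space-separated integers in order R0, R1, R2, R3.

Op 1: merge R3<->R1 -> R3=(0,0,0,0) R1=(0,0,0,0)
Op 2: inc R3 by 1 -> R3=(0,0,0,1) value=1
Op 3: inc R2 by 4 -> R2=(0,0,4,0) value=4
Op 4: merge R0<->R3 -> R0=(0,0,0,1) R3=(0,0,0,1)
Op 5: inc R2 by 2 -> R2=(0,0,6,0) value=6
Op 6: inc R1 by 3 -> R1=(0,3,0,0) value=3
Op 7: inc R0 by 1 -> R0=(1,0,0,1) value=2
Op 8: inc R0 by 4 -> R0=(5,0,0,1) value=6
Op 9: merge R1<->R2 -> R1=(0,3,6,0) R2=(0,3,6,0)
Op 10: inc R3 by 4 -> R3=(0,0,0,5) value=5
Op 11: merge R0<->R3 -> R0=(5,0,0,5) R3=(5,0,0,5)

Answer: 0 3 6 0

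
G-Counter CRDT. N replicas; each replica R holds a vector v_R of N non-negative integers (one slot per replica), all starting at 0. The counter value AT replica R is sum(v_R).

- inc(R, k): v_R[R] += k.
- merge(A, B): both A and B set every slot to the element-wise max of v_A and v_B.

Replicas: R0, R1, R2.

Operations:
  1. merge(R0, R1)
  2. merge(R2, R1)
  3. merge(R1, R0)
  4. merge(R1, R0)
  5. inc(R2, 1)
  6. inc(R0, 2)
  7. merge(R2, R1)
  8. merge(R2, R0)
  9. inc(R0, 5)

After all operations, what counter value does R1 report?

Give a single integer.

Op 1: merge R0<->R1 -> R0=(0,0,0) R1=(0,0,0)
Op 2: merge R2<->R1 -> R2=(0,0,0) R1=(0,0,0)
Op 3: merge R1<->R0 -> R1=(0,0,0) R0=(0,0,0)
Op 4: merge R1<->R0 -> R1=(0,0,0) R0=(0,0,0)
Op 5: inc R2 by 1 -> R2=(0,0,1) value=1
Op 6: inc R0 by 2 -> R0=(2,0,0) value=2
Op 7: merge R2<->R1 -> R2=(0,0,1) R1=(0,0,1)
Op 8: merge R2<->R0 -> R2=(2,0,1) R0=(2,0,1)
Op 9: inc R0 by 5 -> R0=(7,0,1) value=8

Answer: 1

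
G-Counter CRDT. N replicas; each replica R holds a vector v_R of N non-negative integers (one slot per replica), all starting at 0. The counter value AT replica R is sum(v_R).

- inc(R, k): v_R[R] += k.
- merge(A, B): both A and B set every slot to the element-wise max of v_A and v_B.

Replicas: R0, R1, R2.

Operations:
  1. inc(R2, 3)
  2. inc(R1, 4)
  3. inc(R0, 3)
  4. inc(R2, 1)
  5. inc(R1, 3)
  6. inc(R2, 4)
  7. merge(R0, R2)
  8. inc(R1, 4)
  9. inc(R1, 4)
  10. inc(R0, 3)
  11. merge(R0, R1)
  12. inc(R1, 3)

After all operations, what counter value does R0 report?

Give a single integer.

Op 1: inc R2 by 3 -> R2=(0,0,3) value=3
Op 2: inc R1 by 4 -> R1=(0,4,0) value=4
Op 3: inc R0 by 3 -> R0=(3,0,0) value=3
Op 4: inc R2 by 1 -> R2=(0,0,4) value=4
Op 5: inc R1 by 3 -> R1=(0,7,0) value=7
Op 6: inc R2 by 4 -> R2=(0,0,8) value=8
Op 7: merge R0<->R2 -> R0=(3,0,8) R2=(3,0,8)
Op 8: inc R1 by 4 -> R1=(0,11,0) value=11
Op 9: inc R1 by 4 -> R1=(0,15,0) value=15
Op 10: inc R0 by 3 -> R0=(6,0,8) value=14
Op 11: merge R0<->R1 -> R0=(6,15,8) R1=(6,15,8)
Op 12: inc R1 by 3 -> R1=(6,18,8) value=32

Answer: 29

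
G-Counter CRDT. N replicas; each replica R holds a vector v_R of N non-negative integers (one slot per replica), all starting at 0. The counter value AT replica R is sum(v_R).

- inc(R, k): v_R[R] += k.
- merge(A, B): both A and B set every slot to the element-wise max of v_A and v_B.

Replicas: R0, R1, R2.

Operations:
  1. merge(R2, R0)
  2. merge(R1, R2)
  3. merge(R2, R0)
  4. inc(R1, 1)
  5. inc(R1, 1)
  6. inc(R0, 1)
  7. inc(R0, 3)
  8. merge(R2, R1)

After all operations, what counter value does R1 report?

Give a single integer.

Answer: 2

Derivation:
Op 1: merge R2<->R0 -> R2=(0,0,0) R0=(0,0,0)
Op 2: merge R1<->R2 -> R1=(0,0,0) R2=(0,0,0)
Op 3: merge R2<->R0 -> R2=(0,0,0) R0=(0,0,0)
Op 4: inc R1 by 1 -> R1=(0,1,0) value=1
Op 5: inc R1 by 1 -> R1=(0,2,0) value=2
Op 6: inc R0 by 1 -> R0=(1,0,0) value=1
Op 7: inc R0 by 3 -> R0=(4,0,0) value=4
Op 8: merge R2<->R1 -> R2=(0,2,0) R1=(0,2,0)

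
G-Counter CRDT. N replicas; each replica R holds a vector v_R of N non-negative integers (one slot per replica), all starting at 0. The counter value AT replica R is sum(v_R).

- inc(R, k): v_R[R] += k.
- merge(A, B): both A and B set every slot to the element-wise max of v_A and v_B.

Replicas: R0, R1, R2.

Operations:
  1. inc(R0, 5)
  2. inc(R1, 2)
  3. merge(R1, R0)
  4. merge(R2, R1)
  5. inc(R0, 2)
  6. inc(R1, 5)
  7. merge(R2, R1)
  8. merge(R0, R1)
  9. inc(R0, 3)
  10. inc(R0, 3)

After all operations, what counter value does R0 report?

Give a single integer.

Answer: 20

Derivation:
Op 1: inc R0 by 5 -> R0=(5,0,0) value=5
Op 2: inc R1 by 2 -> R1=(0,2,0) value=2
Op 3: merge R1<->R0 -> R1=(5,2,0) R0=(5,2,0)
Op 4: merge R2<->R1 -> R2=(5,2,0) R1=(5,2,0)
Op 5: inc R0 by 2 -> R0=(7,2,0) value=9
Op 6: inc R1 by 5 -> R1=(5,7,0) value=12
Op 7: merge R2<->R1 -> R2=(5,7,0) R1=(5,7,0)
Op 8: merge R0<->R1 -> R0=(7,7,0) R1=(7,7,0)
Op 9: inc R0 by 3 -> R0=(10,7,0) value=17
Op 10: inc R0 by 3 -> R0=(13,7,0) value=20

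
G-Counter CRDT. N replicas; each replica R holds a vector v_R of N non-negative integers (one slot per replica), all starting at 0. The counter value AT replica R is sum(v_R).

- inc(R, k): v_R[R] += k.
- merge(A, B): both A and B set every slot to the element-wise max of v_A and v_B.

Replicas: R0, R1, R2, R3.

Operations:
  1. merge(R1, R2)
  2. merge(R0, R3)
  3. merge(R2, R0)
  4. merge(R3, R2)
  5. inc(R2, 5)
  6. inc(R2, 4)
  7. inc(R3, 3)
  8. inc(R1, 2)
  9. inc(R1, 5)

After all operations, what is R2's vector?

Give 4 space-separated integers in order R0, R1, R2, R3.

Op 1: merge R1<->R2 -> R1=(0,0,0,0) R2=(0,0,0,0)
Op 2: merge R0<->R3 -> R0=(0,0,0,0) R3=(0,0,0,0)
Op 3: merge R2<->R0 -> R2=(0,0,0,0) R0=(0,0,0,0)
Op 4: merge R3<->R2 -> R3=(0,0,0,0) R2=(0,0,0,0)
Op 5: inc R2 by 5 -> R2=(0,0,5,0) value=5
Op 6: inc R2 by 4 -> R2=(0,0,9,0) value=9
Op 7: inc R3 by 3 -> R3=(0,0,0,3) value=3
Op 8: inc R1 by 2 -> R1=(0,2,0,0) value=2
Op 9: inc R1 by 5 -> R1=(0,7,0,0) value=7

Answer: 0 0 9 0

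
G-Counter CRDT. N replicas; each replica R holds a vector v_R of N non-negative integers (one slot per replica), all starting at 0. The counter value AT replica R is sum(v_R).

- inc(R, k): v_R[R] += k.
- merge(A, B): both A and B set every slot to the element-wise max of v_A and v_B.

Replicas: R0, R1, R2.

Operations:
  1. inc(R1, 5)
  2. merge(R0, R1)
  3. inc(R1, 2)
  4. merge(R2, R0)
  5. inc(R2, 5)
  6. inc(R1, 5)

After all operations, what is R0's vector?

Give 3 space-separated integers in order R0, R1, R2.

Op 1: inc R1 by 5 -> R1=(0,5,0) value=5
Op 2: merge R0<->R1 -> R0=(0,5,0) R1=(0,5,0)
Op 3: inc R1 by 2 -> R1=(0,7,0) value=7
Op 4: merge R2<->R0 -> R2=(0,5,0) R0=(0,5,0)
Op 5: inc R2 by 5 -> R2=(0,5,5) value=10
Op 6: inc R1 by 5 -> R1=(0,12,0) value=12

Answer: 0 5 0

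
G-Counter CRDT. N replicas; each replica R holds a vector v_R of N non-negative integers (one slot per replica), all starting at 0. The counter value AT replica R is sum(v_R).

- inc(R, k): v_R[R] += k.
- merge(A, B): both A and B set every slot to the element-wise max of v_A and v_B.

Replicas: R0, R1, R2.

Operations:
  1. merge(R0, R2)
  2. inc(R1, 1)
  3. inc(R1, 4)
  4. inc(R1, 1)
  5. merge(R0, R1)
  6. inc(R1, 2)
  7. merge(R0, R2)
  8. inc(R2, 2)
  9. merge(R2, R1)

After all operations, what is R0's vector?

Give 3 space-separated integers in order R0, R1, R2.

Answer: 0 6 0

Derivation:
Op 1: merge R0<->R2 -> R0=(0,0,0) R2=(0,0,0)
Op 2: inc R1 by 1 -> R1=(0,1,0) value=1
Op 3: inc R1 by 4 -> R1=(0,5,0) value=5
Op 4: inc R1 by 1 -> R1=(0,6,0) value=6
Op 5: merge R0<->R1 -> R0=(0,6,0) R1=(0,6,0)
Op 6: inc R1 by 2 -> R1=(0,8,0) value=8
Op 7: merge R0<->R2 -> R0=(0,6,0) R2=(0,6,0)
Op 8: inc R2 by 2 -> R2=(0,6,2) value=8
Op 9: merge R2<->R1 -> R2=(0,8,2) R1=(0,8,2)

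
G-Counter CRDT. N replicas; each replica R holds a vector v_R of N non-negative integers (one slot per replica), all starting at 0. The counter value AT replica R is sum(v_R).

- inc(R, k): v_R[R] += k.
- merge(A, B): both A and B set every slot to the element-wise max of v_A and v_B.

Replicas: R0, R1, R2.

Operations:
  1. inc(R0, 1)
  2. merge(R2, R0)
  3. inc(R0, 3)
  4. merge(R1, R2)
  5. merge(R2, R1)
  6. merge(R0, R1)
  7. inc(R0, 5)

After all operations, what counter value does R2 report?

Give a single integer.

Answer: 1

Derivation:
Op 1: inc R0 by 1 -> R0=(1,0,0) value=1
Op 2: merge R2<->R0 -> R2=(1,0,0) R0=(1,0,0)
Op 3: inc R0 by 3 -> R0=(4,0,0) value=4
Op 4: merge R1<->R2 -> R1=(1,0,0) R2=(1,0,0)
Op 5: merge R2<->R1 -> R2=(1,0,0) R1=(1,0,0)
Op 6: merge R0<->R1 -> R0=(4,0,0) R1=(4,0,0)
Op 7: inc R0 by 5 -> R0=(9,0,0) value=9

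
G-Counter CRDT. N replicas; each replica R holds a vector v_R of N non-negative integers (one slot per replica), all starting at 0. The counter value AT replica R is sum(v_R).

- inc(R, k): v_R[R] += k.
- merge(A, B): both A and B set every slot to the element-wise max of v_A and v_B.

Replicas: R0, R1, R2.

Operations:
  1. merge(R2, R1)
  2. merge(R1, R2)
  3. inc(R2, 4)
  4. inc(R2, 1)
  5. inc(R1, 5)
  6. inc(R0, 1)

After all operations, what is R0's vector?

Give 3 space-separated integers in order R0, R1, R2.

Op 1: merge R2<->R1 -> R2=(0,0,0) R1=(0,0,0)
Op 2: merge R1<->R2 -> R1=(0,0,0) R2=(0,0,0)
Op 3: inc R2 by 4 -> R2=(0,0,4) value=4
Op 4: inc R2 by 1 -> R2=(0,0,5) value=5
Op 5: inc R1 by 5 -> R1=(0,5,0) value=5
Op 6: inc R0 by 1 -> R0=(1,0,0) value=1

Answer: 1 0 0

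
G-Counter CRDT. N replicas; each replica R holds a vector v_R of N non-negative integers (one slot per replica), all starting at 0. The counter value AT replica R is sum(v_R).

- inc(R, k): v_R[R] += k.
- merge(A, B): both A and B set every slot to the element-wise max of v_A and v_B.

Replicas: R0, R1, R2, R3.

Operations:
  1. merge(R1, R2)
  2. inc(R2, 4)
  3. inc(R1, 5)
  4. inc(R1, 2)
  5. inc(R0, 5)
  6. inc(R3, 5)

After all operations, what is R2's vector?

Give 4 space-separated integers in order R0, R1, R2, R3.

Op 1: merge R1<->R2 -> R1=(0,0,0,0) R2=(0,0,0,0)
Op 2: inc R2 by 4 -> R2=(0,0,4,0) value=4
Op 3: inc R1 by 5 -> R1=(0,5,0,0) value=5
Op 4: inc R1 by 2 -> R1=(0,7,0,0) value=7
Op 5: inc R0 by 5 -> R0=(5,0,0,0) value=5
Op 6: inc R3 by 5 -> R3=(0,0,0,5) value=5

Answer: 0 0 4 0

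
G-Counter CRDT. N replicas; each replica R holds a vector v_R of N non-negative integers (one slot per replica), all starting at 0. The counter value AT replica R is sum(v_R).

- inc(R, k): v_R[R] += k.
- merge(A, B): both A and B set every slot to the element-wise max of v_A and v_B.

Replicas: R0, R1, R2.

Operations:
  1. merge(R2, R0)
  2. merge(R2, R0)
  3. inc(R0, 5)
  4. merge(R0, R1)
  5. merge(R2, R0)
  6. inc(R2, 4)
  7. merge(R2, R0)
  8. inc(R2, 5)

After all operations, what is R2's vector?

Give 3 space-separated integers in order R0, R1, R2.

Answer: 5 0 9

Derivation:
Op 1: merge R2<->R0 -> R2=(0,0,0) R0=(0,0,0)
Op 2: merge R2<->R0 -> R2=(0,0,0) R0=(0,0,0)
Op 3: inc R0 by 5 -> R0=(5,0,0) value=5
Op 4: merge R0<->R1 -> R0=(5,0,0) R1=(5,0,0)
Op 5: merge R2<->R0 -> R2=(5,0,0) R0=(5,0,0)
Op 6: inc R2 by 4 -> R2=(5,0,4) value=9
Op 7: merge R2<->R0 -> R2=(5,0,4) R0=(5,0,4)
Op 8: inc R2 by 5 -> R2=(5,0,9) value=14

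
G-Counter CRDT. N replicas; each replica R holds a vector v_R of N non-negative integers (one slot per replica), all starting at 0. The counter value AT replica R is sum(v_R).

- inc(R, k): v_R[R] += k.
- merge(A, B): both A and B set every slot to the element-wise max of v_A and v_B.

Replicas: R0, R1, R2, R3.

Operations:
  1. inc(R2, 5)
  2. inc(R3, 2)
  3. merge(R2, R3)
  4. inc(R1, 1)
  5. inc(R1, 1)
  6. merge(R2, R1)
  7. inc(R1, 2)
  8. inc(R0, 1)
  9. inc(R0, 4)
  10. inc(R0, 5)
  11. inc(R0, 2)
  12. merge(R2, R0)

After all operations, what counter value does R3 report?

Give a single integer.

Answer: 7

Derivation:
Op 1: inc R2 by 5 -> R2=(0,0,5,0) value=5
Op 2: inc R3 by 2 -> R3=(0,0,0,2) value=2
Op 3: merge R2<->R3 -> R2=(0,0,5,2) R3=(0,0,5,2)
Op 4: inc R1 by 1 -> R1=(0,1,0,0) value=1
Op 5: inc R1 by 1 -> R1=(0,2,0,0) value=2
Op 6: merge R2<->R1 -> R2=(0,2,5,2) R1=(0,2,5,2)
Op 7: inc R1 by 2 -> R1=(0,4,5,2) value=11
Op 8: inc R0 by 1 -> R0=(1,0,0,0) value=1
Op 9: inc R0 by 4 -> R0=(5,0,0,0) value=5
Op 10: inc R0 by 5 -> R0=(10,0,0,0) value=10
Op 11: inc R0 by 2 -> R0=(12,0,0,0) value=12
Op 12: merge R2<->R0 -> R2=(12,2,5,2) R0=(12,2,5,2)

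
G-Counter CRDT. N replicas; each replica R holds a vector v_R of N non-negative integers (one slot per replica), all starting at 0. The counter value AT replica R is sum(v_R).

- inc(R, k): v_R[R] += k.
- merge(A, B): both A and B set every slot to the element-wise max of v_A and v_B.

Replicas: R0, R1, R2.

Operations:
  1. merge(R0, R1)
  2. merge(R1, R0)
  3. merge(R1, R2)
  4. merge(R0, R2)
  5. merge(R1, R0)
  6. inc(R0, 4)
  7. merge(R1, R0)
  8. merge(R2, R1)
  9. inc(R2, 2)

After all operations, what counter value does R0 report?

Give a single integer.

Answer: 4

Derivation:
Op 1: merge R0<->R1 -> R0=(0,0,0) R1=(0,0,0)
Op 2: merge R1<->R0 -> R1=(0,0,0) R0=(0,0,0)
Op 3: merge R1<->R2 -> R1=(0,0,0) R2=(0,0,0)
Op 4: merge R0<->R2 -> R0=(0,0,0) R2=(0,0,0)
Op 5: merge R1<->R0 -> R1=(0,0,0) R0=(0,0,0)
Op 6: inc R0 by 4 -> R0=(4,0,0) value=4
Op 7: merge R1<->R0 -> R1=(4,0,0) R0=(4,0,0)
Op 8: merge R2<->R1 -> R2=(4,0,0) R1=(4,0,0)
Op 9: inc R2 by 2 -> R2=(4,0,2) value=6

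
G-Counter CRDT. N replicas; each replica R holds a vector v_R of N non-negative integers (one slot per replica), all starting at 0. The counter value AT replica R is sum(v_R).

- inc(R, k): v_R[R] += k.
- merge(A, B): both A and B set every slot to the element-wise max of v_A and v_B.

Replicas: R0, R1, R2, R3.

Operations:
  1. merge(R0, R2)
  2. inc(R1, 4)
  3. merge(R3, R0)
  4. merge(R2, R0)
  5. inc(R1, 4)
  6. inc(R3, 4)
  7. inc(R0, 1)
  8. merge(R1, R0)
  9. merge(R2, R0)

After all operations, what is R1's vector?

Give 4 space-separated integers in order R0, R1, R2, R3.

Answer: 1 8 0 0

Derivation:
Op 1: merge R0<->R2 -> R0=(0,0,0,0) R2=(0,0,0,0)
Op 2: inc R1 by 4 -> R1=(0,4,0,0) value=4
Op 3: merge R3<->R0 -> R3=(0,0,0,0) R0=(0,0,0,0)
Op 4: merge R2<->R0 -> R2=(0,0,0,0) R0=(0,0,0,0)
Op 5: inc R1 by 4 -> R1=(0,8,0,0) value=8
Op 6: inc R3 by 4 -> R3=(0,0,0,4) value=4
Op 7: inc R0 by 1 -> R0=(1,0,0,0) value=1
Op 8: merge R1<->R0 -> R1=(1,8,0,0) R0=(1,8,0,0)
Op 9: merge R2<->R0 -> R2=(1,8,0,0) R0=(1,8,0,0)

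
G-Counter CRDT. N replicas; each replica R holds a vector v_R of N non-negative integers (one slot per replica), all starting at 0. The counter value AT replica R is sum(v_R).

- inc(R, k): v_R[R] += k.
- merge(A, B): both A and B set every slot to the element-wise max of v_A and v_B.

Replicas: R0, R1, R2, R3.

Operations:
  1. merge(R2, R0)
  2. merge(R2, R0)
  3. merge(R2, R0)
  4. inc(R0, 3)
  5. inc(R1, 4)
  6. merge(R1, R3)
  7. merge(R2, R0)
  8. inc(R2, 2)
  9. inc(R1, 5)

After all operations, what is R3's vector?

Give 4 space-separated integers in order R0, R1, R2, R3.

Op 1: merge R2<->R0 -> R2=(0,0,0,0) R0=(0,0,0,0)
Op 2: merge R2<->R0 -> R2=(0,0,0,0) R0=(0,0,0,0)
Op 3: merge R2<->R0 -> R2=(0,0,0,0) R0=(0,0,0,0)
Op 4: inc R0 by 3 -> R0=(3,0,0,0) value=3
Op 5: inc R1 by 4 -> R1=(0,4,0,0) value=4
Op 6: merge R1<->R3 -> R1=(0,4,0,0) R3=(0,4,0,0)
Op 7: merge R2<->R0 -> R2=(3,0,0,0) R0=(3,0,0,0)
Op 8: inc R2 by 2 -> R2=(3,0,2,0) value=5
Op 9: inc R1 by 5 -> R1=(0,9,0,0) value=9

Answer: 0 4 0 0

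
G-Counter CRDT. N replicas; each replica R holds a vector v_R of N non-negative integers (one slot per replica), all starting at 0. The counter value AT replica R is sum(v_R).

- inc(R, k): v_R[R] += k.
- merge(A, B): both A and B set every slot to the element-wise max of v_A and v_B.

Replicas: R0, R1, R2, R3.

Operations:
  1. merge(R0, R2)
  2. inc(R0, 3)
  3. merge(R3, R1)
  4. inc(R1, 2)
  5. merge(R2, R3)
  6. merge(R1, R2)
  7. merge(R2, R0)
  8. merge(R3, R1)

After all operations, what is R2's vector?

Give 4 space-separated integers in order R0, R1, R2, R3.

Answer: 3 2 0 0

Derivation:
Op 1: merge R0<->R2 -> R0=(0,0,0,0) R2=(0,0,0,0)
Op 2: inc R0 by 3 -> R0=(3,0,0,0) value=3
Op 3: merge R3<->R1 -> R3=(0,0,0,0) R1=(0,0,0,0)
Op 4: inc R1 by 2 -> R1=(0,2,0,0) value=2
Op 5: merge R2<->R3 -> R2=(0,0,0,0) R3=(0,0,0,0)
Op 6: merge R1<->R2 -> R1=(0,2,0,0) R2=(0,2,0,0)
Op 7: merge R2<->R0 -> R2=(3,2,0,0) R0=(3,2,0,0)
Op 8: merge R3<->R1 -> R3=(0,2,0,0) R1=(0,2,0,0)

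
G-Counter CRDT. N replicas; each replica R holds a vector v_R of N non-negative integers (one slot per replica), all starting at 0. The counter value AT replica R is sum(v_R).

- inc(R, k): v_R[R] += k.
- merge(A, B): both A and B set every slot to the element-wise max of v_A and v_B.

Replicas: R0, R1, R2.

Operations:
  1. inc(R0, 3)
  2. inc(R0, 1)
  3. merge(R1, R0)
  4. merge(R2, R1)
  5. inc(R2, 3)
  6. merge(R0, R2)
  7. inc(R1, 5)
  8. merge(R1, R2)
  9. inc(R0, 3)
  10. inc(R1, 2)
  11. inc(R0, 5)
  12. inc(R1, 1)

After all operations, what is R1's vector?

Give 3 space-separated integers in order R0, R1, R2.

Answer: 4 8 3

Derivation:
Op 1: inc R0 by 3 -> R0=(3,0,0) value=3
Op 2: inc R0 by 1 -> R0=(4,0,0) value=4
Op 3: merge R1<->R0 -> R1=(4,0,0) R0=(4,0,0)
Op 4: merge R2<->R1 -> R2=(4,0,0) R1=(4,0,0)
Op 5: inc R2 by 3 -> R2=(4,0,3) value=7
Op 6: merge R0<->R2 -> R0=(4,0,3) R2=(4,0,3)
Op 7: inc R1 by 5 -> R1=(4,5,0) value=9
Op 8: merge R1<->R2 -> R1=(4,5,3) R2=(4,5,3)
Op 9: inc R0 by 3 -> R0=(7,0,3) value=10
Op 10: inc R1 by 2 -> R1=(4,7,3) value=14
Op 11: inc R0 by 5 -> R0=(12,0,3) value=15
Op 12: inc R1 by 1 -> R1=(4,8,3) value=15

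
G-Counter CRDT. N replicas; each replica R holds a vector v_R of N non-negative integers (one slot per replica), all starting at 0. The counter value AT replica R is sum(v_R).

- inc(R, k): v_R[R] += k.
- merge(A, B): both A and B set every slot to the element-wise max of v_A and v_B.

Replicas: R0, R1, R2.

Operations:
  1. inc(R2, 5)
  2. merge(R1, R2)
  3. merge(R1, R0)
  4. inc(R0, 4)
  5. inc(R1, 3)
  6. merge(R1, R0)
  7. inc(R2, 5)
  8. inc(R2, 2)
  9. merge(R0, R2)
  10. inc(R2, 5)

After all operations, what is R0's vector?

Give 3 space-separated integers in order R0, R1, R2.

Answer: 4 3 12

Derivation:
Op 1: inc R2 by 5 -> R2=(0,0,5) value=5
Op 2: merge R1<->R2 -> R1=(0,0,5) R2=(0,0,5)
Op 3: merge R1<->R0 -> R1=(0,0,5) R0=(0,0,5)
Op 4: inc R0 by 4 -> R0=(4,0,5) value=9
Op 5: inc R1 by 3 -> R1=(0,3,5) value=8
Op 6: merge R1<->R0 -> R1=(4,3,5) R0=(4,3,5)
Op 7: inc R2 by 5 -> R2=(0,0,10) value=10
Op 8: inc R2 by 2 -> R2=(0,0,12) value=12
Op 9: merge R0<->R2 -> R0=(4,3,12) R2=(4,3,12)
Op 10: inc R2 by 5 -> R2=(4,3,17) value=24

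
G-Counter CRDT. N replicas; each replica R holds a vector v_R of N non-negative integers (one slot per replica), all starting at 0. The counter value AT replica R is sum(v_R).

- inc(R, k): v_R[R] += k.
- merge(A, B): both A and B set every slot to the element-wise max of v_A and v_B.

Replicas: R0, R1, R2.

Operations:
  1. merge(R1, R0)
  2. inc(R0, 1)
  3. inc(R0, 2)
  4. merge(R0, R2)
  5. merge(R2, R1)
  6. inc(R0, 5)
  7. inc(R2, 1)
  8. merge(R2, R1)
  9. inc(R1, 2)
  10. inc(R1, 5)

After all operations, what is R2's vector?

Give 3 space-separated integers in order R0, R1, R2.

Op 1: merge R1<->R0 -> R1=(0,0,0) R0=(0,0,0)
Op 2: inc R0 by 1 -> R0=(1,0,0) value=1
Op 3: inc R0 by 2 -> R0=(3,0,0) value=3
Op 4: merge R0<->R2 -> R0=(3,0,0) R2=(3,0,0)
Op 5: merge R2<->R1 -> R2=(3,0,0) R1=(3,0,0)
Op 6: inc R0 by 5 -> R0=(8,0,0) value=8
Op 7: inc R2 by 1 -> R2=(3,0,1) value=4
Op 8: merge R2<->R1 -> R2=(3,0,1) R1=(3,0,1)
Op 9: inc R1 by 2 -> R1=(3,2,1) value=6
Op 10: inc R1 by 5 -> R1=(3,7,1) value=11

Answer: 3 0 1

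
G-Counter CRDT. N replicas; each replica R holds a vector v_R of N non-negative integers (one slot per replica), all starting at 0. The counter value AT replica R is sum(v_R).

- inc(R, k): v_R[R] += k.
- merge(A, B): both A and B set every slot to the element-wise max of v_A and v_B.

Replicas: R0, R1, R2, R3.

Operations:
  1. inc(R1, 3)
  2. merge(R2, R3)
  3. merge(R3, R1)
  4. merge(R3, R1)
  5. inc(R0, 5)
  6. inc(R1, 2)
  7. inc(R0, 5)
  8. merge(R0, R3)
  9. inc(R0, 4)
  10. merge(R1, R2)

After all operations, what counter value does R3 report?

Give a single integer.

Op 1: inc R1 by 3 -> R1=(0,3,0,0) value=3
Op 2: merge R2<->R3 -> R2=(0,0,0,0) R3=(0,0,0,0)
Op 3: merge R3<->R1 -> R3=(0,3,0,0) R1=(0,3,0,0)
Op 4: merge R3<->R1 -> R3=(0,3,0,0) R1=(0,3,0,0)
Op 5: inc R0 by 5 -> R0=(5,0,0,0) value=5
Op 6: inc R1 by 2 -> R1=(0,5,0,0) value=5
Op 7: inc R0 by 5 -> R0=(10,0,0,0) value=10
Op 8: merge R0<->R3 -> R0=(10,3,0,0) R3=(10,3,0,0)
Op 9: inc R0 by 4 -> R0=(14,3,0,0) value=17
Op 10: merge R1<->R2 -> R1=(0,5,0,0) R2=(0,5,0,0)

Answer: 13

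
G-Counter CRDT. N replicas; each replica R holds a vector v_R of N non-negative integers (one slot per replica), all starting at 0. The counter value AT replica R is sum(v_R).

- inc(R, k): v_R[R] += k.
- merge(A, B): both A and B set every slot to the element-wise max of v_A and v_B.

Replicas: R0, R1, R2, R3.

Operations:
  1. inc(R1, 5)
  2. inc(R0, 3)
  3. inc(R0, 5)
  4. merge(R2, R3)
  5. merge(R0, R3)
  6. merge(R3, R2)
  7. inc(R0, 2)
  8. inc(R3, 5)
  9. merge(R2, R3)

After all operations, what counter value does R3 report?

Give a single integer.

Op 1: inc R1 by 5 -> R1=(0,5,0,0) value=5
Op 2: inc R0 by 3 -> R0=(3,0,0,0) value=3
Op 3: inc R0 by 5 -> R0=(8,0,0,0) value=8
Op 4: merge R2<->R3 -> R2=(0,0,0,0) R3=(0,0,0,0)
Op 5: merge R0<->R3 -> R0=(8,0,0,0) R3=(8,0,0,0)
Op 6: merge R3<->R2 -> R3=(8,0,0,0) R2=(8,0,0,0)
Op 7: inc R0 by 2 -> R0=(10,0,0,0) value=10
Op 8: inc R3 by 5 -> R3=(8,0,0,5) value=13
Op 9: merge R2<->R3 -> R2=(8,0,0,5) R3=(8,0,0,5)

Answer: 13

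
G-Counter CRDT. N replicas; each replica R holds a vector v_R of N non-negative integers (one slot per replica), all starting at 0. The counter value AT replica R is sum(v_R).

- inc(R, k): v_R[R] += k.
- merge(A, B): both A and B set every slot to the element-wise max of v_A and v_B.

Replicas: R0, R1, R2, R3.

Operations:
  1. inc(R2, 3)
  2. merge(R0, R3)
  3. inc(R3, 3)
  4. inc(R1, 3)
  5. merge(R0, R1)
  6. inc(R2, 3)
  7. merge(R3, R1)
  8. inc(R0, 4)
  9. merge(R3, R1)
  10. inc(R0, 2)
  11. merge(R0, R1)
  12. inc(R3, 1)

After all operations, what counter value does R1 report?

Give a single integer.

Op 1: inc R2 by 3 -> R2=(0,0,3,0) value=3
Op 2: merge R0<->R3 -> R0=(0,0,0,0) R3=(0,0,0,0)
Op 3: inc R3 by 3 -> R3=(0,0,0,3) value=3
Op 4: inc R1 by 3 -> R1=(0,3,0,0) value=3
Op 5: merge R0<->R1 -> R0=(0,3,0,0) R1=(0,3,0,0)
Op 6: inc R2 by 3 -> R2=(0,0,6,0) value=6
Op 7: merge R3<->R1 -> R3=(0,3,0,3) R1=(0,3,0,3)
Op 8: inc R0 by 4 -> R0=(4,3,0,0) value=7
Op 9: merge R3<->R1 -> R3=(0,3,0,3) R1=(0,3,0,3)
Op 10: inc R0 by 2 -> R0=(6,3,0,0) value=9
Op 11: merge R0<->R1 -> R0=(6,3,0,3) R1=(6,3,0,3)
Op 12: inc R3 by 1 -> R3=(0,3,0,4) value=7

Answer: 12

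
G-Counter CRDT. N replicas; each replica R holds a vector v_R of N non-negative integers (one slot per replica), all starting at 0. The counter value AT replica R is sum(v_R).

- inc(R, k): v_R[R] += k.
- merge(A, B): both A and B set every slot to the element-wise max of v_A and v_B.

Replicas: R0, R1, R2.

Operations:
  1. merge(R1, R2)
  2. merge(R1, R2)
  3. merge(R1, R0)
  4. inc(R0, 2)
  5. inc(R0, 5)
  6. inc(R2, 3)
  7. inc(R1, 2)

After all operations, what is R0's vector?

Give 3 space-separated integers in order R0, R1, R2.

Answer: 7 0 0

Derivation:
Op 1: merge R1<->R2 -> R1=(0,0,0) R2=(0,0,0)
Op 2: merge R1<->R2 -> R1=(0,0,0) R2=(0,0,0)
Op 3: merge R1<->R0 -> R1=(0,0,0) R0=(0,0,0)
Op 4: inc R0 by 2 -> R0=(2,0,0) value=2
Op 5: inc R0 by 5 -> R0=(7,0,0) value=7
Op 6: inc R2 by 3 -> R2=(0,0,3) value=3
Op 7: inc R1 by 2 -> R1=(0,2,0) value=2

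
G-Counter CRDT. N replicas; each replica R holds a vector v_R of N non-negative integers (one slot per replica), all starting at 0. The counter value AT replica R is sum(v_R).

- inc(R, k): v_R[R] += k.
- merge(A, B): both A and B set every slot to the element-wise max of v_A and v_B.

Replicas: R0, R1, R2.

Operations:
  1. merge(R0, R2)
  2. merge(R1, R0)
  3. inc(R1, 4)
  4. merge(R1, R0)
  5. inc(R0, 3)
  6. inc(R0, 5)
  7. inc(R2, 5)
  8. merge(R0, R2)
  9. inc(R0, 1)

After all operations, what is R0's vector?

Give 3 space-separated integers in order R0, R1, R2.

Answer: 9 4 5

Derivation:
Op 1: merge R0<->R2 -> R0=(0,0,0) R2=(0,0,0)
Op 2: merge R1<->R0 -> R1=(0,0,0) R0=(0,0,0)
Op 3: inc R1 by 4 -> R1=(0,4,0) value=4
Op 4: merge R1<->R0 -> R1=(0,4,0) R0=(0,4,0)
Op 5: inc R0 by 3 -> R0=(3,4,0) value=7
Op 6: inc R0 by 5 -> R0=(8,4,0) value=12
Op 7: inc R2 by 5 -> R2=(0,0,5) value=5
Op 8: merge R0<->R2 -> R0=(8,4,5) R2=(8,4,5)
Op 9: inc R0 by 1 -> R0=(9,4,5) value=18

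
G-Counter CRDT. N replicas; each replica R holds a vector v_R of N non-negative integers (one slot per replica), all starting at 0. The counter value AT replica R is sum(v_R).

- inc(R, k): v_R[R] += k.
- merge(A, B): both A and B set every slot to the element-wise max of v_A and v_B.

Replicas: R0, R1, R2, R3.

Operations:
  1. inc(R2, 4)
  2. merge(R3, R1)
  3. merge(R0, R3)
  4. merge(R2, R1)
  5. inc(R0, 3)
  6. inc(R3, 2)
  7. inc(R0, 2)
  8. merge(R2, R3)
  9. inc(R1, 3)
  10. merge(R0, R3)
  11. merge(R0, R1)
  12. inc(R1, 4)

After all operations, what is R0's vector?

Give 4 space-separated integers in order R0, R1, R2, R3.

Answer: 5 3 4 2

Derivation:
Op 1: inc R2 by 4 -> R2=(0,0,4,0) value=4
Op 2: merge R3<->R1 -> R3=(0,0,0,0) R1=(0,0,0,0)
Op 3: merge R0<->R3 -> R0=(0,0,0,0) R3=(0,0,0,0)
Op 4: merge R2<->R1 -> R2=(0,0,4,0) R1=(0,0,4,0)
Op 5: inc R0 by 3 -> R0=(3,0,0,0) value=3
Op 6: inc R3 by 2 -> R3=(0,0,0,2) value=2
Op 7: inc R0 by 2 -> R0=(5,0,0,0) value=5
Op 8: merge R2<->R3 -> R2=(0,0,4,2) R3=(0,0,4,2)
Op 9: inc R1 by 3 -> R1=(0,3,4,0) value=7
Op 10: merge R0<->R3 -> R0=(5,0,4,2) R3=(5,0,4,2)
Op 11: merge R0<->R1 -> R0=(5,3,4,2) R1=(5,3,4,2)
Op 12: inc R1 by 4 -> R1=(5,7,4,2) value=18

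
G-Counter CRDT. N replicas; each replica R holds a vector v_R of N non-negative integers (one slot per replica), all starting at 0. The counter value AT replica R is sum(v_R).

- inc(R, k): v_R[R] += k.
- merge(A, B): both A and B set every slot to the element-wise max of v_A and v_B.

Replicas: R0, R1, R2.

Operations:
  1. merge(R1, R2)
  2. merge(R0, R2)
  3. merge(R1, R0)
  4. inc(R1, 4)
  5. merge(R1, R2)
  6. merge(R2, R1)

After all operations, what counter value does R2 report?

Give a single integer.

Op 1: merge R1<->R2 -> R1=(0,0,0) R2=(0,0,0)
Op 2: merge R0<->R2 -> R0=(0,0,0) R2=(0,0,0)
Op 3: merge R1<->R0 -> R1=(0,0,0) R0=(0,0,0)
Op 4: inc R1 by 4 -> R1=(0,4,0) value=4
Op 5: merge R1<->R2 -> R1=(0,4,0) R2=(0,4,0)
Op 6: merge R2<->R1 -> R2=(0,4,0) R1=(0,4,0)

Answer: 4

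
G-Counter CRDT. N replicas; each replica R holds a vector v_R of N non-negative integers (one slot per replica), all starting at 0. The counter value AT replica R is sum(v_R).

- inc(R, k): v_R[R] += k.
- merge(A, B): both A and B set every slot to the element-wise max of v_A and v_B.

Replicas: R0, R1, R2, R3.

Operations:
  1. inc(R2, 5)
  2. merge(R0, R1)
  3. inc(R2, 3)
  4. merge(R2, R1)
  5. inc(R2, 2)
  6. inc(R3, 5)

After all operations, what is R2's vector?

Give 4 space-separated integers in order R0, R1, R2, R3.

Op 1: inc R2 by 5 -> R2=(0,0,5,0) value=5
Op 2: merge R0<->R1 -> R0=(0,0,0,0) R1=(0,0,0,0)
Op 3: inc R2 by 3 -> R2=(0,0,8,0) value=8
Op 4: merge R2<->R1 -> R2=(0,0,8,0) R1=(0,0,8,0)
Op 5: inc R2 by 2 -> R2=(0,0,10,0) value=10
Op 6: inc R3 by 5 -> R3=(0,0,0,5) value=5

Answer: 0 0 10 0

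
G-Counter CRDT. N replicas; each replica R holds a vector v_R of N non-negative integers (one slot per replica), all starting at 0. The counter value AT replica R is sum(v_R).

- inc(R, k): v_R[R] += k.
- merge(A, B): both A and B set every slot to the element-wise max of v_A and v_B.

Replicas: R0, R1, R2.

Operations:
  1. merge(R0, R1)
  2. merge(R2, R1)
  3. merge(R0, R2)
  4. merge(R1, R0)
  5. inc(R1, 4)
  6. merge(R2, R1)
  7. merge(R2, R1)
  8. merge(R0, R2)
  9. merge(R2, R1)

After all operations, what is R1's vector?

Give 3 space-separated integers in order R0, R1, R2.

Answer: 0 4 0

Derivation:
Op 1: merge R0<->R1 -> R0=(0,0,0) R1=(0,0,0)
Op 2: merge R2<->R1 -> R2=(0,0,0) R1=(0,0,0)
Op 3: merge R0<->R2 -> R0=(0,0,0) R2=(0,0,0)
Op 4: merge R1<->R0 -> R1=(0,0,0) R0=(0,0,0)
Op 5: inc R1 by 4 -> R1=(0,4,0) value=4
Op 6: merge R2<->R1 -> R2=(0,4,0) R1=(0,4,0)
Op 7: merge R2<->R1 -> R2=(0,4,0) R1=(0,4,0)
Op 8: merge R0<->R2 -> R0=(0,4,0) R2=(0,4,0)
Op 9: merge R2<->R1 -> R2=(0,4,0) R1=(0,4,0)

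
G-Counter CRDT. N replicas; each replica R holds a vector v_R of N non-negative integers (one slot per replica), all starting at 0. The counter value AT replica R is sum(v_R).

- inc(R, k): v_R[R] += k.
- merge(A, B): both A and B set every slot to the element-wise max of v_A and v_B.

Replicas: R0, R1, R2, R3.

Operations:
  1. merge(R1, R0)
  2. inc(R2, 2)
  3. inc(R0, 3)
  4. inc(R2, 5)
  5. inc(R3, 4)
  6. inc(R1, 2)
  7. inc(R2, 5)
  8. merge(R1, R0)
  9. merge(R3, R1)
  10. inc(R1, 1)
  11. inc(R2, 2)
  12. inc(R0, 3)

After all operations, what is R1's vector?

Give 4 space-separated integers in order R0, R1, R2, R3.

Op 1: merge R1<->R0 -> R1=(0,0,0,0) R0=(0,0,0,0)
Op 2: inc R2 by 2 -> R2=(0,0,2,0) value=2
Op 3: inc R0 by 3 -> R0=(3,0,0,0) value=3
Op 4: inc R2 by 5 -> R2=(0,0,7,0) value=7
Op 5: inc R3 by 4 -> R3=(0,0,0,4) value=4
Op 6: inc R1 by 2 -> R1=(0,2,0,0) value=2
Op 7: inc R2 by 5 -> R2=(0,0,12,0) value=12
Op 8: merge R1<->R0 -> R1=(3,2,0,0) R0=(3,2,0,0)
Op 9: merge R3<->R1 -> R3=(3,2,0,4) R1=(3,2,0,4)
Op 10: inc R1 by 1 -> R1=(3,3,0,4) value=10
Op 11: inc R2 by 2 -> R2=(0,0,14,0) value=14
Op 12: inc R0 by 3 -> R0=(6,2,0,0) value=8

Answer: 3 3 0 4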